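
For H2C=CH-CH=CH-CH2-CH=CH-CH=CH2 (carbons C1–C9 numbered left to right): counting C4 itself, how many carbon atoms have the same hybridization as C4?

8

C4 is sp2 (one π bond).
C1: sp2 ✓
C2: sp2 ✓
C3: sp2 ✓
C4: sp2 ✓
C5: sp3
C6: sp2 ✓
C7: sp2 ✓
C8: sp2 ✓
C9: sp2 ✓
8 carbons are sp2.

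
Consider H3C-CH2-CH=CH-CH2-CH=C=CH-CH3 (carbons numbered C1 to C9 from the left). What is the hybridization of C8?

C8 (3 σ bonds, plus one π bond) has steric number 3: sp2.

sp^2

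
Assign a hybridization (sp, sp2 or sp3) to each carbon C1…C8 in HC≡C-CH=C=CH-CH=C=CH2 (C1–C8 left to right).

C1: 2 σ bonds, plus two π bonds; 2 regions of electron density → sp.
C2 is sp: 2 σ bonds, plus two π bonds, 2 electron-density regions.
C3 carries 3 σ bonds, plus one π bond, giving a steric number of 3, so it is sp2.
C4 has 2 σ bonds, plus two π bonds: steric number 2 → sp.
C5 — 3 σ bonds, plus one π bond. Steric number 3, so sp2.
C6 carries 3 σ bonds, plus one π bond, giving a steric number of 3, so it is sp2.
C7 is sp: 2 σ bonds, plus two π bonds, 2 electron-density regions.
C8: 3 σ bonds, plus one π bond; 3 regions of electron density → sp2.

C1 sp, C2 sp, C3 sp2, C4 sp, C5 sp2, C6 sp2, C7 sp, C8 sp2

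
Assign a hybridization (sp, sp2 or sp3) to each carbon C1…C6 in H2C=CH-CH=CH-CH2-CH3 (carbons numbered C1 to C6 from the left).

C1 sp2, C2 sp2, C3 sp2, C4 sp2, C5 sp3, C6 sp3

C1 — 3 σ bonds, plus one π bond. Steric number 3, so sp2.
C2: 3 σ bonds, plus one π bond — 3 electron domains, sp2.
C3 is sp2: 3 σ bonds, plus one π bond, 3 electron-density regions.
C4 is sp2: 3 σ bonds, plus one π bond, 3 electron-density regions.
C5 carries 4 σ bonds, giving a steric number of 4, so it is sp3.
C6: 4 σ bonds — 4 electron domains, sp3.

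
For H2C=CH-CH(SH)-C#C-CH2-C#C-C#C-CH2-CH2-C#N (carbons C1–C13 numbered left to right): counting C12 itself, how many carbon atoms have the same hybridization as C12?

4

C12 is sp3 (only σ bonds).
C1: sp2
C2: sp2
C3: sp3 ✓
C4: sp
C5: sp
C6: sp3 ✓
C7: sp
C8: sp
C9: sp
C10: sp
C11: sp3 ✓
C12: sp3 ✓
C13: sp
4 carbons are sp3.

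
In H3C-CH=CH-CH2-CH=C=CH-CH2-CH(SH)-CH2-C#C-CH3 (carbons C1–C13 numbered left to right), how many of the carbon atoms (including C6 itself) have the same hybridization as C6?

C6 is sp (two π bonds).
C1: sp3
C2: sp2
C3: sp2
C4: sp3
C5: sp2
C6: sp ✓
C7: sp2
C8: sp3
C9: sp3
C10: sp3
C11: sp ✓
C12: sp ✓
C13: sp3
3 carbons are sp.

3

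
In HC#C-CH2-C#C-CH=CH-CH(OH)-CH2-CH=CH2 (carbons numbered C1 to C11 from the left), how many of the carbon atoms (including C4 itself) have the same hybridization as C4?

C4 is sp (two π bonds).
C1: sp ✓
C2: sp ✓
C3: sp3
C4: sp ✓
C5: sp ✓
C6: sp2
C7: sp2
C8: sp3
C9: sp3
C10: sp2
C11: sp2
4 carbons are sp.

4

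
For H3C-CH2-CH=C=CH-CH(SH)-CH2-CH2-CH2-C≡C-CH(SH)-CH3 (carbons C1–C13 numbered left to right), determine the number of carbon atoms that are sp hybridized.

C1: sp3
C2: sp3
C3: sp2
C4: sp ✓
C5: sp2
C6: sp3
C7: sp3
C8: sp3
C9: sp3
C10: sp ✓
C11: sp ✓
C12: sp3
C13: sp3
C4, C10, C11 → 3 sp carbons.

3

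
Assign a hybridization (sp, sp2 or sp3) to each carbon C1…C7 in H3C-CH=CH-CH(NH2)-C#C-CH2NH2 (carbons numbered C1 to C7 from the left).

C1 has 4 σ bonds: steric number 4 → sp3.
C2 has 3 σ bonds, plus one π bond: steric number 3 → sp2.
C3: 3 σ bonds, plus one π bond; 3 regions of electron density → sp2.
C4 (4 σ bonds) has steric number 4: sp3.
C5 is sp: 2 σ bonds, plus two π bonds, 2 electron-density regions.
C6 carries 2 σ bonds, plus two π bonds, giving a steric number of 2, so it is sp.
C7 — 4 σ bonds. Steric number 4, so sp3.

C1 sp3, C2 sp2, C3 sp2, C4 sp3, C5 sp, C6 sp, C7 sp3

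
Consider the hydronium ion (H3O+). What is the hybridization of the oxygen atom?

Three σ bonds + one lone pair = steric number 4 → sp3.

sp3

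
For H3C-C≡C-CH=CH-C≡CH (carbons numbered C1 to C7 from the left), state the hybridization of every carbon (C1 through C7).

C1 (4 σ bonds) has steric number 4: sp3.
C2 (2 σ bonds, plus two π bonds) has steric number 2: sp.
C3: 2 σ bonds, plus two π bonds — 2 electron domains, sp.
C4 (3 σ bonds, plus one π bond) has steric number 3: sp2.
C5 carries 3 σ bonds, plus one π bond, giving a steric number of 3, so it is sp2.
C6 is sp: 2 σ bonds, plus two π bonds, 2 electron-density regions.
C7: 2 σ bonds, plus two π bonds; 2 regions of electron density → sp.

C1 sp3, C2 sp, C3 sp, C4 sp2, C5 sp2, C6 sp, C7 sp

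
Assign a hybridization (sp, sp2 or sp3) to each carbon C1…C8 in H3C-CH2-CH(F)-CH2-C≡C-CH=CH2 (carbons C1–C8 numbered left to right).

C1: 4 σ bonds; 4 regions of electron density → sp3.
C2 has 4 σ bonds: steric number 4 → sp3.
C3: 4 σ bonds; 4 regions of electron density → sp3.
C4 — 4 σ bonds. Steric number 4, so sp3.
C5 carries 2 σ bonds, plus two π bonds, giving a steric number of 2, so it is sp.
C6: 2 σ bonds, plus two π bonds — 2 electron domains, sp.
C7 — 3 σ bonds, plus one π bond. Steric number 3, so sp2.
C8 carries 3 σ bonds, plus one π bond, giving a steric number of 3, so it is sp2.

C1 sp3, C2 sp3, C3 sp3, C4 sp3, C5 sp, C6 sp, C7 sp2, C8 sp2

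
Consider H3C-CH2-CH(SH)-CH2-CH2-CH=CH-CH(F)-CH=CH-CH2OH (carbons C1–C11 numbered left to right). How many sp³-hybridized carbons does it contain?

C1: sp3 ✓
C2: sp3 ✓
C3: sp3 ✓
C4: sp3 ✓
C5: sp3 ✓
C6: sp2
C7: sp2
C8: sp3 ✓
C9: sp2
C10: sp2
C11: sp3 ✓
C1, C2, C3, C4, C5, C8, C11 → 7 sp3 carbons.

7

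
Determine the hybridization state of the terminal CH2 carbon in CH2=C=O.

The terminal CH2 carbon — 3 σ bonds, plus one π bond. Steric number 3, so sp2.

sp^2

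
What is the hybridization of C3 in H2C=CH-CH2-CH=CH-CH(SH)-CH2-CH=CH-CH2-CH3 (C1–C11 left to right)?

C3 carries 4 σ bonds, giving a steric number of 4, so it is sp3.

sp³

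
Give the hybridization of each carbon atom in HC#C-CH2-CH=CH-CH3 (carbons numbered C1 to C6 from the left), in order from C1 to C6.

C1 is sp: 2 σ bonds, plus two π bonds, 2 electron-density regions.
C2: 2 σ bonds, plus two π bonds; 2 regions of electron density → sp.
C3 has 4 σ bonds: steric number 4 → sp3.
C4 has 3 σ bonds, plus one π bond: steric number 3 → sp2.
C5 carries 3 σ bonds, plus one π bond, giving a steric number of 3, so it is sp2.
C6: 4 σ bonds; 4 regions of electron density → sp3.

C1 sp, C2 sp, C3 sp3, C4 sp2, C5 sp2, C6 sp3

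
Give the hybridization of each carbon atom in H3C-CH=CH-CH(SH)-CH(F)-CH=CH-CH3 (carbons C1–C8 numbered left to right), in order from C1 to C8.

C1 sp3, C2 sp2, C3 sp2, C4 sp3, C5 sp3, C6 sp2, C7 sp2, C8 sp3

C1 has 4 σ bonds: steric number 4 → sp3.
C2 (3 σ bonds, plus one π bond) has steric number 3: sp2.
C3 carries 3 σ bonds, plus one π bond, giving a steric number of 3, so it is sp2.
C4 is sp3: 4 σ bonds, 4 electron-density regions.
C5 carries 4 σ bonds, giving a steric number of 4, so it is sp3.
C6 (3 σ bonds, plus one π bond) has steric number 3: sp2.
C7 — 3 σ bonds, plus one π bond. Steric number 3, so sp2.
C8: 4 σ bonds; 4 regions of electron density → sp3.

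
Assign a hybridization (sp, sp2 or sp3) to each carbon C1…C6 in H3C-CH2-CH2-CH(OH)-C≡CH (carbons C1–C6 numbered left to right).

C1 sp3, C2 sp3, C3 sp3, C4 sp3, C5 sp, C6 sp

C1: 4 σ bonds; 4 regions of electron density → sp3.
C2: 4 σ bonds — 4 electron domains, sp3.
C3: 4 σ bonds — 4 electron domains, sp3.
C4: 4 σ bonds — 4 electron domains, sp3.
C5 carries 2 σ bonds, plus two π bonds, giving a steric number of 2, so it is sp.
C6: 2 σ bonds, plus two π bonds; 2 regions of electron density → sp.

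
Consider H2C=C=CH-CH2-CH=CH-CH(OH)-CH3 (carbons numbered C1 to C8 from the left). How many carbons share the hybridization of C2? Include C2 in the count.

1

C2 is sp (two π bonds).
C1: sp2
C2: sp ✓
C3: sp2
C4: sp3
C5: sp2
C6: sp2
C7: sp3
C8: sp3
1 carbon is sp.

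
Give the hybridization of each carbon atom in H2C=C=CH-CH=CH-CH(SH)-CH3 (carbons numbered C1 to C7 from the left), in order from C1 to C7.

C1 sp2, C2 sp, C3 sp2, C4 sp2, C5 sp2, C6 sp3, C7 sp3

C1 — 3 σ bonds, plus one π bond. Steric number 3, so sp2.
C2: 2 σ bonds, plus two π bonds — 2 electron domains, sp.
C3 has 3 σ bonds, plus one π bond: steric number 3 → sp2.
C4: 3 σ bonds, plus one π bond — 3 electron domains, sp2.
C5: 3 σ bonds, plus one π bond — 3 electron domains, sp2.
C6 — 4 σ bonds. Steric number 4, so sp3.
C7 has 4 σ bonds: steric number 4 → sp3.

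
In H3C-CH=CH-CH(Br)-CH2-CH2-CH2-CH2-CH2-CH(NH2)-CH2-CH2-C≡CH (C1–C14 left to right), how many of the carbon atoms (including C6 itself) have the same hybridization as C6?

C6 is sp3 (only σ bonds).
C1: sp3 ✓
C2: sp2
C3: sp2
C4: sp3 ✓
C5: sp3 ✓
C6: sp3 ✓
C7: sp3 ✓
C8: sp3 ✓
C9: sp3 ✓
C10: sp3 ✓
C11: sp3 ✓
C12: sp3 ✓
C13: sp
C14: sp
10 carbons are sp3.

10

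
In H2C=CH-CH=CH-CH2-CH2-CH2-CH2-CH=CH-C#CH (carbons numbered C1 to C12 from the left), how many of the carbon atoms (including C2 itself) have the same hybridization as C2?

C2 is sp2 (one π bond).
C1: sp2 ✓
C2: sp2 ✓
C3: sp2 ✓
C4: sp2 ✓
C5: sp3
C6: sp3
C7: sp3
C8: sp3
C9: sp2 ✓
C10: sp2 ✓
C11: sp
C12: sp
6 carbons are sp2.

6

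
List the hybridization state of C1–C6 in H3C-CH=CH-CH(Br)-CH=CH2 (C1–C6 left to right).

C1 is sp3: 4 σ bonds, 4 electron-density regions.
C2 is sp2: 3 σ bonds, plus one π bond, 3 electron-density regions.
C3 carries 3 σ bonds, plus one π bond, giving a steric number of 3, so it is sp2.
C4: 4 σ bonds — 4 electron domains, sp3.
C5 has 3 σ bonds, plus one π bond: steric number 3 → sp2.
C6 carries 3 σ bonds, plus one π bond, giving a steric number of 3, so it is sp2.

C1 sp3, C2 sp2, C3 sp2, C4 sp3, C5 sp2, C6 sp2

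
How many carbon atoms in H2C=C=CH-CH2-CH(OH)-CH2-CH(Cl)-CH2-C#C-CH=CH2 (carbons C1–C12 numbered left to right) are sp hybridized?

3

C1: sp2
C2: sp ✓
C3: sp2
C4: sp3
C5: sp3
C6: sp3
C7: sp3
C8: sp3
C9: sp ✓
C10: sp ✓
C11: sp2
C12: sp2
C2, C9, C10 → 3 sp carbons.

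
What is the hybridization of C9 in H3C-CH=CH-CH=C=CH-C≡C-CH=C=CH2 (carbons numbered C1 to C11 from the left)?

sp2

C9: 3 σ bonds, plus one π bond — 3 electron domains, sp2.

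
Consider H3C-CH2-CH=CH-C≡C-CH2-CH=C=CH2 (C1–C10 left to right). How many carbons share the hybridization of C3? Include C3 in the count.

C3 is sp2 (one π bond).
C1: sp3
C2: sp3
C3: sp2 ✓
C4: sp2 ✓
C5: sp
C6: sp
C7: sp3
C8: sp2 ✓
C9: sp
C10: sp2 ✓
4 carbons are sp2.

4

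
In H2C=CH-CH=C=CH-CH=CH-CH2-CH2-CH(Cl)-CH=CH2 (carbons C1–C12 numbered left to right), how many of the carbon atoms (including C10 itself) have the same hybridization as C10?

C10 is sp3 (only σ bonds).
C1: sp2
C2: sp2
C3: sp2
C4: sp
C5: sp2
C6: sp2
C7: sp2
C8: sp3 ✓
C9: sp3 ✓
C10: sp3 ✓
C11: sp2
C12: sp2
3 carbons are sp3.

3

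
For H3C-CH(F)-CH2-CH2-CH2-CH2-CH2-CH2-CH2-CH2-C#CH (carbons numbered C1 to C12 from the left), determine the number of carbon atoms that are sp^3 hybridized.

C1: sp3 ✓
C2: sp3 ✓
C3: sp3 ✓
C4: sp3 ✓
C5: sp3 ✓
C6: sp3 ✓
C7: sp3 ✓
C8: sp3 ✓
C9: sp3 ✓
C10: sp3 ✓
C11: sp
C12: sp
C1, C2, C3, C4, C5, C6, C7, C8, C9, C10 → 10 sp3 carbons.

10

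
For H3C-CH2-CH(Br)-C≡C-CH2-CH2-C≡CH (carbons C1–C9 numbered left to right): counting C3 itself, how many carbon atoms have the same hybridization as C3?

5

C3 is sp3 (only σ bonds).
C1: sp3 ✓
C2: sp3 ✓
C3: sp3 ✓
C4: sp
C5: sp
C6: sp3 ✓
C7: sp3 ✓
C8: sp
C9: sp
5 carbons are sp3.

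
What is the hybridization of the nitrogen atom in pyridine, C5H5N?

N has two σ bonds and one lone pair in the ring plane (steric number 3 → sp2); its p orbital contributes one electron to the aromatic π system via the C=N double bond.

sp^2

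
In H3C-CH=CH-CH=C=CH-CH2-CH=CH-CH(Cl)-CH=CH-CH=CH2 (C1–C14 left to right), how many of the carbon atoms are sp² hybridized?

10

C1: sp3
C2: sp2 ✓
C3: sp2 ✓
C4: sp2 ✓
C5: sp
C6: sp2 ✓
C7: sp3
C8: sp2 ✓
C9: sp2 ✓
C10: sp3
C11: sp2 ✓
C12: sp2 ✓
C13: sp2 ✓
C14: sp2 ✓
C2, C3, C4, C6, C8, C9, C11, C12, C13, C14 → 10 sp2 carbons.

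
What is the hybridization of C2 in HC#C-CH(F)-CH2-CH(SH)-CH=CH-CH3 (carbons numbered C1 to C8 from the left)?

sp

C2: 2 σ bonds, plus two π bonds; 2 regions of electron density → sp.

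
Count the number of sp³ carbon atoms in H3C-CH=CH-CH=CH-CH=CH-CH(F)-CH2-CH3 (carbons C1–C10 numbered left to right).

4

C1: sp3 ✓
C2: sp2
C3: sp2
C4: sp2
C5: sp2
C6: sp2
C7: sp2
C8: sp3 ✓
C9: sp3 ✓
C10: sp3 ✓
C1, C8, C9, C10 → 4 sp3 carbons.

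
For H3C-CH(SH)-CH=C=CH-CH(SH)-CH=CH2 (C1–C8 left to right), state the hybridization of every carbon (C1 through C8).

C1 — 4 σ bonds. Steric number 4, so sp3.
C2: 4 σ bonds; 4 regions of electron density → sp3.
C3 (3 σ bonds, plus one π bond) has steric number 3: sp2.
C4 has 2 σ bonds, plus two π bonds: steric number 2 → sp.
C5 carries 3 σ bonds, plus one π bond, giving a steric number of 3, so it is sp2.
C6 — 4 σ bonds. Steric number 4, so sp3.
C7: 3 σ bonds, plus one π bond — 3 electron domains, sp2.
C8 is sp2: 3 σ bonds, plus one π bond, 3 electron-density regions.

C1 sp3, C2 sp3, C3 sp2, C4 sp, C5 sp2, C6 sp3, C7 sp2, C8 sp2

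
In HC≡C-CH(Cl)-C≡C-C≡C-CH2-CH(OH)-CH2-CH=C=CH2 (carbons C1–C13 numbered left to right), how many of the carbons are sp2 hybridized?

2

C1: sp
C2: sp
C3: sp3
C4: sp
C5: sp
C6: sp
C7: sp
C8: sp3
C9: sp3
C10: sp3
C11: sp2 ✓
C12: sp
C13: sp2 ✓
C11, C13 → 2 sp2 carbons.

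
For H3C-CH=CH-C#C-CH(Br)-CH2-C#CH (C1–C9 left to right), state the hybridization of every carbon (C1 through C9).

C1 sp3, C2 sp2, C3 sp2, C4 sp, C5 sp, C6 sp3, C7 sp3, C8 sp, C9 sp

C1 carries 4 σ bonds, giving a steric number of 4, so it is sp3.
C2 carries 3 σ bonds, plus one π bond, giving a steric number of 3, so it is sp2.
C3: 3 σ bonds, plus one π bond — 3 electron domains, sp2.
C4 is sp: 2 σ bonds, plus two π bonds, 2 electron-density regions.
C5: 2 σ bonds, plus two π bonds; 2 regions of electron density → sp.
C6 is sp3: 4 σ bonds, 4 electron-density regions.
C7 — 4 σ bonds. Steric number 4, so sp3.
C8 has 2 σ bonds, plus two π bonds: steric number 2 → sp.
C9: 2 σ bonds, plus two π bonds — 2 electron domains, sp.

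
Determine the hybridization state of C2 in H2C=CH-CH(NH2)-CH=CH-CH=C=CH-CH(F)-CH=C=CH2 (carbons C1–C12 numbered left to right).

C2 — 3 σ bonds, plus one π bond. Steric number 3, so sp2.

sp2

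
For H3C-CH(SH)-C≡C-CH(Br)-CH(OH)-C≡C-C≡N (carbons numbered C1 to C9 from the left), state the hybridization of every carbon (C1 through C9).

C1 sp3, C2 sp3, C3 sp, C4 sp, C5 sp3, C6 sp3, C7 sp, C8 sp, C9 sp

C1 carries 4 σ bonds, giving a steric number of 4, so it is sp3.
C2 (4 σ bonds) has steric number 4: sp3.
C3 — 2 σ bonds, plus two π bonds. Steric number 2, so sp.
C4: 2 σ bonds, plus two π bonds — 2 electron domains, sp.
C5 — 4 σ bonds. Steric number 4, so sp3.
C6 — 4 σ bonds. Steric number 4, so sp3.
C7 is sp: 2 σ bonds, plus two π bonds, 2 electron-density regions.
C8 has 2 σ bonds, plus two π bonds: steric number 2 → sp.
C9: 2 σ bonds, plus two π bonds; 2 regions of electron density → sp.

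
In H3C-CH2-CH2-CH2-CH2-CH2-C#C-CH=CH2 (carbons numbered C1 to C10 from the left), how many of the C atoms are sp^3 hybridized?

6

C1: sp3 ✓
C2: sp3 ✓
C3: sp3 ✓
C4: sp3 ✓
C5: sp3 ✓
C6: sp3 ✓
C7: sp
C8: sp
C9: sp2
C10: sp2
C1, C2, C3, C4, C5, C6 → 6 sp3 carbons.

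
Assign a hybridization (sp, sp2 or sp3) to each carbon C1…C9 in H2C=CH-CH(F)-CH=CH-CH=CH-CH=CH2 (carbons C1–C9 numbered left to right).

C1 is sp2: 3 σ bonds, plus one π bond, 3 electron-density regions.
C2 (3 σ bonds, plus one π bond) has steric number 3: sp2.
C3 carries 4 σ bonds, giving a steric number of 4, so it is sp3.
C4 (3 σ bonds, plus one π bond) has steric number 3: sp2.
C5 has 3 σ bonds, plus one π bond: steric number 3 → sp2.
C6: 3 σ bonds, plus one π bond; 3 regions of electron density → sp2.
C7 — 3 σ bonds, plus one π bond. Steric number 3, so sp2.
C8 has 3 σ bonds, plus one π bond: steric number 3 → sp2.
C9 — 3 σ bonds, plus one π bond. Steric number 3, so sp2.

C1 sp2, C2 sp2, C3 sp3, C4 sp2, C5 sp2, C6 sp2, C7 sp2, C8 sp2, C9 sp2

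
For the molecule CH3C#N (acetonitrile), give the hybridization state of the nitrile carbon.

sp

The nitrile carbon is sp: 2 σ bonds, plus two π bonds, 2 electron-density regions.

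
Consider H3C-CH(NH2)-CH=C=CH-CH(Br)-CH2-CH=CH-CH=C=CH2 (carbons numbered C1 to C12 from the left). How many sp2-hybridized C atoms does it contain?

6

C1: sp3
C2: sp3
C3: sp2 ✓
C4: sp
C5: sp2 ✓
C6: sp3
C7: sp3
C8: sp2 ✓
C9: sp2 ✓
C10: sp2 ✓
C11: sp
C12: sp2 ✓
C3, C5, C8, C9, C10, C12 → 6 sp2 carbons.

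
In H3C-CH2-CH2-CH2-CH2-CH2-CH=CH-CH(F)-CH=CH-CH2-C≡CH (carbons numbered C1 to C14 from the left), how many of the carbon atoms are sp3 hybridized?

8

C1: sp3 ✓
C2: sp3 ✓
C3: sp3 ✓
C4: sp3 ✓
C5: sp3 ✓
C6: sp3 ✓
C7: sp2
C8: sp2
C9: sp3 ✓
C10: sp2
C11: sp2
C12: sp3 ✓
C13: sp
C14: sp
C1, C2, C3, C4, C5, C6, C9, C12 → 8 sp3 carbons.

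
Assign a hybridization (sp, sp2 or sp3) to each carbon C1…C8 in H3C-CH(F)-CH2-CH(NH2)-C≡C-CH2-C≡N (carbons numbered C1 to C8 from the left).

C1 sp3, C2 sp3, C3 sp3, C4 sp3, C5 sp, C6 sp, C7 sp3, C8 sp

C1 carries 4 σ bonds, giving a steric number of 4, so it is sp3.
C2: 4 σ bonds; 4 regions of electron density → sp3.
C3: 4 σ bonds; 4 regions of electron density → sp3.
C4: 4 σ bonds — 4 electron domains, sp3.
C5 — 2 σ bonds, plus two π bonds. Steric number 2, so sp.
C6 carries 2 σ bonds, plus two π bonds, giving a steric number of 2, so it is sp.
C7: 4 σ bonds — 4 electron domains, sp3.
C8 is sp: 2 σ bonds, plus two π bonds, 2 electron-density regions.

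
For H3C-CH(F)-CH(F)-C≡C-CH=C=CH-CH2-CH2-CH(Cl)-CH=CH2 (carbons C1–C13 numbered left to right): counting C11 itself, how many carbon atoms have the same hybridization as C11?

C11 is sp3 (only σ bonds).
C1: sp3 ✓
C2: sp3 ✓
C3: sp3 ✓
C4: sp
C5: sp
C6: sp2
C7: sp
C8: sp2
C9: sp3 ✓
C10: sp3 ✓
C11: sp3 ✓
C12: sp2
C13: sp2
6 carbons are sp3.

6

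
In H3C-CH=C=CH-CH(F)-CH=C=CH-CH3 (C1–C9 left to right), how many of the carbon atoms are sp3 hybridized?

C1: sp3 ✓
C2: sp2
C3: sp
C4: sp2
C5: sp3 ✓
C6: sp2
C7: sp
C8: sp2
C9: sp3 ✓
C1, C5, C9 → 3 sp3 carbons.

3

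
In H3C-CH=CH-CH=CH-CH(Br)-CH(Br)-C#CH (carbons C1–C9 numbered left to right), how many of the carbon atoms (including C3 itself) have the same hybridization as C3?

C3 is sp2 (one π bond).
C1: sp3
C2: sp2 ✓
C3: sp2 ✓
C4: sp2 ✓
C5: sp2 ✓
C6: sp3
C7: sp3
C8: sp
C9: sp
4 carbons are sp2.

4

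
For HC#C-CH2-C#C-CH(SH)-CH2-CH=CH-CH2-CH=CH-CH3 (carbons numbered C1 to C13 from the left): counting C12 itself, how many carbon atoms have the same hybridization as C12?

4

C12 is sp2 (one π bond).
C1: sp
C2: sp
C3: sp3
C4: sp
C5: sp
C6: sp3
C7: sp3
C8: sp2 ✓
C9: sp2 ✓
C10: sp3
C11: sp2 ✓
C12: sp2 ✓
C13: sp3
4 carbons are sp2.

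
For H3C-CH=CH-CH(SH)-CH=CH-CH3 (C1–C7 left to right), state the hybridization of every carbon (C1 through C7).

C1 sp3, C2 sp2, C3 sp2, C4 sp3, C5 sp2, C6 sp2, C7 sp3

C1 — 4 σ bonds. Steric number 4, so sp3.
C2 (3 σ bonds, plus one π bond) has steric number 3: sp2.
C3: 3 σ bonds, plus one π bond; 3 regions of electron density → sp2.
C4 is sp3: 4 σ bonds, 4 electron-density regions.
C5 (3 σ bonds, plus one π bond) has steric number 3: sp2.
C6 has 3 σ bonds, plus one π bond: steric number 3 → sp2.
C7 carries 4 σ bonds, giving a steric number of 4, so it is sp3.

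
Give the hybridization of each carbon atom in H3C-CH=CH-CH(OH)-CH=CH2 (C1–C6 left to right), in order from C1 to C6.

C1 — 4 σ bonds. Steric number 4, so sp3.
C2 has 3 σ bonds, plus one π bond: steric number 3 → sp2.
C3 carries 3 σ bonds, plus one π bond, giving a steric number of 3, so it is sp2.
C4: 4 σ bonds; 4 regions of electron density → sp3.
C5 is sp2: 3 σ bonds, plus one π bond, 3 electron-density regions.
C6 carries 3 σ bonds, plus one π bond, giving a steric number of 3, so it is sp2.

C1 sp3, C2 sp2, C3 sp2, C4 sp3, C5 sp2, C6 sp2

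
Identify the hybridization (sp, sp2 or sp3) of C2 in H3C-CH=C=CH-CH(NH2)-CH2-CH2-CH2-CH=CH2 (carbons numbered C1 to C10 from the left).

C2 has 3 σ bonds, plus one π bond: steric number 3 → sp2.

sp2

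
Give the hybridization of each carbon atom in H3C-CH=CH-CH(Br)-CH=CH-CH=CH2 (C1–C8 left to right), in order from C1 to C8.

C1 has 4 σ bonds: steric number 4 → sp3.
C2 carries 3 σ bonds, plus one π bond, giving a steric number of 3, so it is sp2.
C3: 3 σ bonds, plus one π bond; 3 regions of electron density → sp2.
C4 is sp3: 4 σ bonds, 4 electron-density regions.
C5 — 3 σ bonds, plus one π bond. Steric number 3, so sp2.
C6 — 3 σ bonds, plus one π bond. Steric number 3, so sp2.
C7: 3 σ bonds, plus one π bond — 3 electron domains, sp2.
C8: 3 σ bonds, plus one π bond — 3 electron domains, sp2.

C1 sp3, C2 sp2, C3 sp2, C4 sp3, C5 sp2, C6 sp2, C7 sp2, C8 sp2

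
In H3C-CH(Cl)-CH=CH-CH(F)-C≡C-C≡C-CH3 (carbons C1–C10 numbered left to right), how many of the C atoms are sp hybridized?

C1: sp3
C2: sp3
C3: sp2
C4: sp2
C5: sp3
C6: sp ✓
C7: sp ✓
C8: sp ✓
C9: sp ✓
C10: sp3
C6, C7, C8, C9 → 4 sp carbons.

4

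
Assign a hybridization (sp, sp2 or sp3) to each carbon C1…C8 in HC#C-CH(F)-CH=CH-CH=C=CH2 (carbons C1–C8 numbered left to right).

C1 sp, C2 sp, C3 sp3, C4 sp2, C5 sp2, C6 sp2, C7 sp, C8 sp2

C1 carries 2 σ bonds, plus two π bonds, giving a steric number of 2, so it is sp.
C2 (2 σ bonds, plus two π bonds) has steric number 2: sp.
C3 carries 4 σ bonds, giving a steric number of 4, so it is sp3.
C4 — 3 σ bonds, plus one π bond. Steric number 3, so sp2.
C5 — 3 σ bonds, plus one π bond. Steric number 3, so sp2.
C6: 3 σ bonds, plus one π bond — 3 electron domains, sp2.
C7: 2 σ bonds, plus two π bonds — 2 electron domains, sp.
C8 has 3 σ bonds, plus one π bond: steric number 3 → sp2.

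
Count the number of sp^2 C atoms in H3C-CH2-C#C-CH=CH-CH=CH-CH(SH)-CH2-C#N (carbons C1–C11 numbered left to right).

C1: sp3
C2: sp3
C3: sp
C4: sp
C5: sp2 ✓
C6: sp2 ✓
C7: sp2 ✓
C8: sp2 ✓
C9: sp3
C10: sp3
C11: sp
C5, C6, C7, C8 → 4 sp2 carbons.

4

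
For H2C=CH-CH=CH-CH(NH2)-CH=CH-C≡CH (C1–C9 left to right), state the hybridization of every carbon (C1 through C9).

C1: 3 σ bonds, plus one π bond; 3 regions of electron density → sp2.
C2 carries 3 σ bonds, plus one π bond, giving a steric number of 3, so it is sp2.
C3 is sp2: 3 σ bonds, plus one π bond, 3 electron-density regions.
C4 (3 σ bonds, plus one π bond) has steric number 3: sp2.
C5 carries 4 σ bonds, giving a steric number of 4, so it is sp3.
C6: 3 σ bonds, plus one π bond — 3 electron domains, sp2.
C7: 3 σ bonds, plus one π bond — 3 electron domains, sp2.
C8: 2 σ bonds, plus two π bonds; 2 regions of electron density → sp.
C9 has 2 σ bonds, plus two π bonds: steric number 2 → sp.

C1 sp2, C2 sp2, C3 sp2, C4 sp2, C5 sp3, C6 sp2, C7 sp2, C8 sp, C9 sp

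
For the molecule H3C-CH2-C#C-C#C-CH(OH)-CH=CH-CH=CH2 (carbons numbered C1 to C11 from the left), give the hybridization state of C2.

sp^3

C2 — 4 σ bonds. Steric number 4, so sp3.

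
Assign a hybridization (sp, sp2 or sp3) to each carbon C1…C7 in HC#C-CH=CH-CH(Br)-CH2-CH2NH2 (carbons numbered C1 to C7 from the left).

C1 sp, C2 sp, C3 sp2, C4 sp2, C5 sp3, C6 sp3, C7 sp3

C1: 2 σ bonds, plus two π bonds; 2 regions of electron density → sp.
C2 (2 σ bonds, plus two π bonds) has steric number 2: sp.
C3 has 3 σ bonds, plus one π bond: steric number 3 → sp2.
C4 has 3 σ bonds, plus one π bond: steric number 3 → sp2.
C5 — 4 σ bonds. Steric number 4, so sp3.
C6: 4 σ bonds; 4 regions of electron density → sp3.
C7 is sp3: 4 σ bonds, 4 electron-density regions.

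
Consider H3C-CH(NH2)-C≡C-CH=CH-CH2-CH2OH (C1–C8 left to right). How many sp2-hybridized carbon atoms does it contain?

2

C1: sp3
C2: sp3
C3: sp
C4: sp
C5: sp2 ✓
C6: sp2 ✓
C7: sp3
C8: sp3
C5, C6 → 2 sp2 carbons.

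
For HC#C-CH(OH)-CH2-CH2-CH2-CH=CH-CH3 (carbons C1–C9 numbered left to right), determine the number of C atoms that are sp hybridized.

2

C1: sp ✓
C2: sp ✓
C3: sp3
C4: sp3
C5: sp3
C6: sp3
C7: sp2
C8: sp2
C9: sp3
C1, C2 → 2 sp carbons.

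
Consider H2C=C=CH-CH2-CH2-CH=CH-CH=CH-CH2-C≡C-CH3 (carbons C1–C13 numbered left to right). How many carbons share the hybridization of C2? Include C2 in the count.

C2 is sp (two π bonds).
C1: sp2
C2: sp ✓
C3: sp2
C4: sp3
C5: sp3
C6: sp2
C7: sp2
C8: sp2
C9: sp2
C10: sp3
C11: sp ✓
C12: sp ✓
C13: sp3
3 carbons are sp.

3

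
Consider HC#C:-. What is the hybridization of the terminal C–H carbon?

sp

The terminal C–H carbon carries 2 σ bonds, plus two π bonds, giving a steric number of 2, so it is sp.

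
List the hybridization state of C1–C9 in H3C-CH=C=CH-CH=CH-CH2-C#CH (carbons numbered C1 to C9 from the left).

C1 sp3, C2 sp2, C3 sp, C4 sp2, C5 sp2, C6 sp2, C7 sp3, C8 sp, C9 sp

C1 (4 σ bonds) has steric number 4: sp3.
C2 is sp2: 3 σ bonds, plus one π bond, 3 electron-density regions.
C3: 2 σ bonds, plus two π bonds; 2 regions of electron density → sp.
C4 — 3 σ bonds, plus one π bond. Steric number 3, so sp2.
C5 has 3 σ bonds, plus one π bond: steric number 3 → sp2.
C6 — 3 σ bonds, plus one π bond. Steric number 3, so sp2.
C7 carries 4 σ bonds, giving a steric number of 4, so it is sp3.
C8 is sp: 2 σ bonds, plus two π bonds, 2 electron-density regions.
C9 has 2 σ bonds, plus two π bonds: steric number 2 → sp.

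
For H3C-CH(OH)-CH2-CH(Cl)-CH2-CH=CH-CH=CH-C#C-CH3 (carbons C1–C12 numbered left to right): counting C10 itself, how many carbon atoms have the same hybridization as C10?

C10 is sp (two π bonds).
C1: sp3
C2: sp3
C3: sp3
C4: sp3
C5: sp3
C6: sp2
C7: sp2
C8: sp2
C9: sp2
C10: sp ✓
C11: sp ✓
C12: sp3
2 carbons are sp.

2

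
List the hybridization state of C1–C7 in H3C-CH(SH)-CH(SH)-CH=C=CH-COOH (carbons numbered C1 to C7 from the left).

C1 is sp3: 4 σ bonds, 4 electron-density regions.
C2: 4 σ bonds — 4 electron domains, sp3.
C3 has 4 σ bonds: steric number 4 → sp3.
C4: 3 σ bonds, plus one π bond; 3 regions of electron density → sp2.
C5 — 2 σ bonds, plus two π bonds. Steric number 2, so sp.
C6 has 3 σ bonds, plus one π bond: steric number 3 → sp2.
C7: 3 σ bonds, plus one π bond — 3 electron domains, sp2.

C1 sp3, C2 sp3, C3 sp3, C4 sp2, C5 sp, C6 sp2, C7 sp2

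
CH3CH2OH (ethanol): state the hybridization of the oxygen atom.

sp3

The oxygen atom has 2 σ bonds and 2 lone pairs: steric number 4 → sp3.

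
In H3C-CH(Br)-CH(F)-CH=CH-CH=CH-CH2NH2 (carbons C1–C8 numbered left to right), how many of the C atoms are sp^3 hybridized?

C1: sp3 ✓
C2: sp3 ✓
C3: sp3 ✓
C4: sp2
C5: sp2
C6: sp2
C7: sp2
C8: sp3 ✓
C1, C2, C3, C8 → 4 sp3 carbons.

4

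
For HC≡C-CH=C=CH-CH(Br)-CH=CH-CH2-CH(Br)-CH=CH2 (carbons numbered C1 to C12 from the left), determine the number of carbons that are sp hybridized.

3

C1: sp ✓
C2: sp ✓
C3: sp2
C4: sp ✓
C5: sp2
C6: sp3
C7: sp2
C8: sp2
C9: sp3
C10: sp3
C11: sp2
C12: sp2
C1, C2, C4 → 3 sp carbons.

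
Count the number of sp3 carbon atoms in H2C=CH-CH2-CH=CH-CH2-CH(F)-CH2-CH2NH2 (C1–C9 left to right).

C1: sp2
C2: sp2
C3: sp3 ✓
C4: sp2
C5: sp2
C6: sp3 ✓
C7: sp3 ✓
C8: sp3 ✓
C9: sp3 ✓
C3, C6, C7, C8, C9 → 5 sp3 carbons.

5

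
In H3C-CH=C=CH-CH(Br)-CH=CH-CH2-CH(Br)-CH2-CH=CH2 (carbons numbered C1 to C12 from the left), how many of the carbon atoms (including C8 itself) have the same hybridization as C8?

5

C8 is sp3 (only σ bonds).
C1: sp3 ✓
C2: sp2
C3: sp
C4: sp2
C5: sp3 ✓
C6: sp2
C7: sp2
C8: sp3 ✓
C9: sp3 ✓
C10: sp3 ✓
C11: sp2
C12: sp2
5 carbons are sp3.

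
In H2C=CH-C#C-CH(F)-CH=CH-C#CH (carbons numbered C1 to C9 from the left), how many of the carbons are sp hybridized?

4

C1: sp2
C2: sp2
C3: sp ✓
C4: sp ✓
C5: sp3
C6: sp2
C7: sp2
C8: sp ✓
C9: sp ✓
C3, C4, C8, C9 → 4 sp carbons.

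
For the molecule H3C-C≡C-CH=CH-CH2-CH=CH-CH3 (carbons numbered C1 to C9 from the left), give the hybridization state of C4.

C4 (3 σ bonds, plus one π bond) has steric number 3: sp2.

sp2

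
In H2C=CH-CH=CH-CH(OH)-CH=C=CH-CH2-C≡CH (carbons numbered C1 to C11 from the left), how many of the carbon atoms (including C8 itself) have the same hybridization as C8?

C8 is sp2 (one π bond).
C1: sp2 ✓
C2: sp2 ✓
C3: sp2 ✓
C4: sp2 ✓
C5: sp3
C6: sp2 ✓
C7: sp
C8: sp2 ✓
C9: sp3
C10: sp
C11: sp
6 carbons are sp2.

6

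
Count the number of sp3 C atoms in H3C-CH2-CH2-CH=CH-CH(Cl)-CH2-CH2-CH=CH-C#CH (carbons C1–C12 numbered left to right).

6

C1: sp3 ✓
C2: sp3 ✓
C3: sp3 ✓
C4: sp2
C5: sp2
C6: sp3 ✓
C7: sp3 ✓
C8: sp3 ✓
C9: sp2
C10: sp2
C11: sp
C12: sp
C1, C2, C3, C6, C7, C8 → 6 sp3 carbons.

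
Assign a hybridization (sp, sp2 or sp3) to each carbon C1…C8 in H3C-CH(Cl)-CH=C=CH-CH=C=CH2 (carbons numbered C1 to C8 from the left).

C1 (4 σ bonds) has steric number 4: sp3.
C2 — 4 σ bonds. Steric number 4, so sp3.
C3 (3 σ bonds, plus one π bond) has steric number 3: sp2.
C4 has 2 σ bonds, plus two π bonds: steric number 2 → sp.
C5 is sp2: 3 σ bonds, plus one π bond, 3 electron-density regions.
C6 carries 3 σ bonds, plus one π bond, giving a steric number of 3, so it is sp2.
C7 carries 2 σ bonds, plus two π bonds, giving a steric number of 2, so it is sp.
C8 (3 σ bonds, plus one π bond) has steric number 3: sp2.

C1 sp3, C2 sp3, C3 sp2, C4 sp, C5 sp2, C6 sp2, C7 sp, C8 sp2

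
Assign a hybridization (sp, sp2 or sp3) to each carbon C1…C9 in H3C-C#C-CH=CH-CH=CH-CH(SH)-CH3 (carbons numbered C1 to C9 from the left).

C1 has 4 σ bonds: steric number 4 → sp3.
C2 (2 σ bonds, plus two π bonds) has steric number 2: sp.
C3 is sp: 2 σ bonds, plus two π bonds, 2 electron-density regions.
C4 — 3 σ bonds, plus one π bond. Steric number 3, so sp2.
C5 has 3 σ bonds, plus one π bond: steric number 3 → sp2.
C6: 3 σ bonds, plus one π bond; 3 regions of electron density → sp2.
C7 — 3 σ bonds, plus one π bond. Steric number 3, so sp2.
C8: 4 σ bonds; 4 regions of electron density → sp3.
C9 has 4 σ bonds: steric number 4 → sp3.

C1 sp3, C2 sp, C3 sp, C4 sp2, C5 sp2, C6 sp2, C7 sp2, C8 sp3, C9 sp3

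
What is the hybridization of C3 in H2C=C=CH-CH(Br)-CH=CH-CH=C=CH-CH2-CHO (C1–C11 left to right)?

C3: 3 σ bonds, plus one π bond; 3 regions of electron density → sp2.

sp2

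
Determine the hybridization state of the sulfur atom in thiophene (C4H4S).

sp2

Analogous to furan: one S lone pair in the aromatic π system, S is sp2.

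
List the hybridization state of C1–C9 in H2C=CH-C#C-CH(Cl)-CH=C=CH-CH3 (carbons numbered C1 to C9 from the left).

C1 sp2, C2 sp2, C3 sp, C4 sp, C5 sp3, C6 sp2, C7 sp, C8 sp2, C9 sp3

C1: 3 σ bonds, plus one π bond — 3 electron domains, sp2.
C2 (3 σ bonds, plus one π bond) has steric number 3: sp2.
C3 carries 2 σ bonds, plus two π bonds, giving a steric number of 2, so it is sp.
C4: 2 σ bonds, plus two π bonds — 2 electron domains, sp.
C5 — 4 σ bonds. Steric number 4, so sp3.
C6 has 3 σ bonds, plus one π bond: steric number 3 → sp2.
C7 carries 2 σ bonds, plus two π bonds, giving a steric number of 2, so it is sp.
C8 (3 σ bonds, plus one π bond) has steric number 3: sp2.
C9 — 4 σ bonds. Steric number 4, so sp3.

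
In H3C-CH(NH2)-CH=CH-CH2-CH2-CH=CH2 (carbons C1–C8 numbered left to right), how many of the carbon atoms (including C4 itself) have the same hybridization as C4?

C4 is sp2 (one π bond).
C1: sp3
C2: sp3
C3: sp2 ✓
C4: sp2 ✓
C5: sp3
C6: sp3
C7: sp2 ✓
C8: sp2 ✓
4 carbons are sp2.

4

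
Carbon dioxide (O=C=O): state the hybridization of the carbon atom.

Two σ bonds, two π bonds → steric number 2 → sp.

sp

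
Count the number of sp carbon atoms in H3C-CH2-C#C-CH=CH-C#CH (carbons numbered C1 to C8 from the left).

4

C1: sp3
C2: sp3
C3: sp ✓
C4: sp ✓
C5: sp2
C6: sp2
C7: sp ✓
C8: sp ✓
C3, C4, C7, C8 → 4 sp carbons.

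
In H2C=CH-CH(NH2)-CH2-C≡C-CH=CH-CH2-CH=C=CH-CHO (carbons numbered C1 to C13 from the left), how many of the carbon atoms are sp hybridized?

C1: sp2
C2: sp2
C3: sp3
C4: sp3
C5: sp ✓
C6: sp ✓
C7: sp2
C8: sp2
C9: sp3
C10: sp2
C11: sp ✓
C12: sp2
C13: sp2
C5, C6, C11 → 3 sp carbons.

3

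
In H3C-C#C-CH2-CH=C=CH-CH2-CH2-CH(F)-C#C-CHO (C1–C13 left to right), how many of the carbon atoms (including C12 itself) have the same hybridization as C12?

5

C12 is sp (two π bonds).
C1: sp3
C2: sp ✓
C3: sp ✓
C4: sp3
C5: sp2
C6: sp ✓
C7: sp2
C8: sp3
C9: sp3
C10: sp3
C11: sp ✓
C12: sp ✓
C13: sp2
5 carbons are sp.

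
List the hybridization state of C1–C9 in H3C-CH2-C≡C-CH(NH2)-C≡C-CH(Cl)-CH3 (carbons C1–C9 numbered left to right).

C1 is sp3: 4 σ bonds, 4 electron-density regions.
C2 — 4 σ bonds. Steric number 4, so sp3.
C3 is sp: 2 σ bonds, plus two π bonds, 2 electron-density regions.
C4 has 2 σ bonds, plus two π bonds: steric number 2 → sp.
C5 carries 4 σ bonds, giving a steric number of 4, so it is sp3.
C6: 2 σ bonds, plus two π bonds; 2 regions of electron density → sp.
C7 carries 2 σ bonds, plus two π bonds, giving a steric number of 2, so it is sp.
C8: 4 σ bonds — 4 electron domains, sp3.
C9 (4 σ bonds) has steric number 4: sp3.

C1 sp3, C2 sp3, C3 sp, C4 sp, C5 sp3, C6 sp, C7 sp, C8 sp3, C9 sp3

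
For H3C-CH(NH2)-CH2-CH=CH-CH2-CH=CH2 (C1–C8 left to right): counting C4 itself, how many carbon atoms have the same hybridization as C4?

4

C4 is sp2 (one π bond).
C1: sp3
C2: sp3
C3: sp3
C4: sp2 ✓
C5: sp2 ✓
C6: sp3
C7: sp2 ✓
C8: sp2 ✓
4 carbons are sp2.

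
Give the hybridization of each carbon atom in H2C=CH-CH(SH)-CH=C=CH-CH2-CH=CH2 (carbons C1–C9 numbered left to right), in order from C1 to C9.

C1 carries 3 σ bonds, plus one π bond, giving a steric number of 3, so it is sp2.
C2 (3 σ bonds, plus one π bond) has steric number 3: sp2.
C3: 4 σ bonds — 4 electron domains, sp3.
C4 is sp2: 3 σ bonds, plus one π bond, 3 electron-density regions.
C5: 2 σ bonds, plus two π bonds; 2 regions of electron density → sp.
C6 (3 σ bonds, plus one π bond) has steric number 3: sp2.
C7 — 4 σ bonds. Steric number 4, so sp3.
C8 carries 3 σ bonds, plus one π bond, giving a steric number of 3, so it is sp2.
C9 has 3 σ bonds, plus one π bond: steric number 3 → sp2.

C1 sp2, C2 sp2, C3 sp3, C4 sp2, C5 sp, C6 sp2, C7 sp3, C8 sp2, C9 sp2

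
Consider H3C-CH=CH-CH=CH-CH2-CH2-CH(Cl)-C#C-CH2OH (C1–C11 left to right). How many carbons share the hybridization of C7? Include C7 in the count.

C7 is sp3 (only σ bonds).
C1: sp3 ✓
C2: sp2
C3: sp2
C4: sp2
C5: sp2
C6: sp3 ✓
C7: sp3 ✓
C8: sp3 ✓
C9: sp
C10: sp
C11: sp3 ✓
5 carbons are sp3.

5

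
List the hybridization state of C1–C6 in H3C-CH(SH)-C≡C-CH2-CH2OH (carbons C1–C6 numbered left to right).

C1 has 4 σ bonds: steric number 4 → sp3.
C2 carries 4 σ bonds, giving a steric number of 4, so it is sp3.
C3 (2 σ bonds, plus two π bonds) has steric number 2: sp.
C4 (2 σ bonds, plus two π bonds) has steric number 2: sp.
C5: 4 σ bonds; 4 regions of electron density → sp3.
C6 (4 σ bonds) has steric number 4: sp3.

C1 sp3, C2 sp3, C3 sp, C4 sp, C5 sp3, C6 sp3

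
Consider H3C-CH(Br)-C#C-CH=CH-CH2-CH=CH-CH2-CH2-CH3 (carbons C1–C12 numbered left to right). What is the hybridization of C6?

C6 (3 σ bonds, plus one π bond) has steric number 3: sp2.

sp²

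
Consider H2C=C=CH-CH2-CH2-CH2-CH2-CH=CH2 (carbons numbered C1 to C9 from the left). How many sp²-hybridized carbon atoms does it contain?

4

C1: sp2 ✓
C2: sp
C3: sp2 ✓
C4: sp3
C5: sp3
C6: sp3
C7: sp3
C8: sp2 ✓
C9: sp2 ✓
C1, C3, C8, C9 → 4 sp2 carbons.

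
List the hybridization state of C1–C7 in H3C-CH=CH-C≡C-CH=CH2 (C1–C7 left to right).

C1 sp3, C2 sp2, C3 sp2, C4 sp, C5 sp, C6 sp2, C7 sp2

C1: 4 σ bonds — 4 electron domains, sp3.
C2: 3 σ bonds, plus one π bond — 3 electron domains, sp2.
C3 (3 σ bonds, plus one π bond) has steric number 3: sp2.
C4 is sp: 2 σ bonds, plus two π bonds, 2 electron-density regions.
C5 carries 2 σ bonds, plus two π bonds, giving a steric number of 2, so it is sp.
C6: 3 σ bonds, plus one π bond — 3 electron domains, sp2.
C7: 3 σ bonds, plus one π bond — 3 electron domains, sp2.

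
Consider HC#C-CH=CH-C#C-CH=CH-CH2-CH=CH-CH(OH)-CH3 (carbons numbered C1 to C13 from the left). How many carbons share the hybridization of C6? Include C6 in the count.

C6 is sp (two π bonds).
C1: sp ✓
C2: sp ✓
C3: sp2
C4: sp2
C5: sp ✓
C6: sp ✓
C7: sp2
C8: sp2
C9: sp3
C10: sp2
C11: sp2
C12: sp3
C13: sp3
4 carbons are sp.

4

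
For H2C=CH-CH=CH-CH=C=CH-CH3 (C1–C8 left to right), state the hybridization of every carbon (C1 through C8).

C1 sp2, C2 sp2, C3 sp2, C4 sp2, C5 sp2, C6 sp, C7 sp2, C8 sp3

C1 has 3 σ bonds, plus one π bond: steric number 3 → sp2.
C2: 3 σ bonds, plus one π bond; 3 regions of electron density → sp2.
C3 has 3 σ bonds, plus one π bond: steric number 3 → sp2.
C4 — 3 σ bonds, plus one π bond. Steric number 3, so sp2.
C5 is sp2: 3 σ bonds, plus one π bond, 3 electron-density regions.
C6 — 2 σ bonds, plus two π bonds. Steric number 2, so sp.
C7 — 3 σ bonds, plus one π bond. Steric number 3, so sp2.
C8 — 4 σ bonds. Steric number 4, so sp3.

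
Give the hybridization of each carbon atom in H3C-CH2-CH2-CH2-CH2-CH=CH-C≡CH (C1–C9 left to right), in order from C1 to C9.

C1 sp3, C2 sp3, C3 sp3, C4 sp3, C5 sp3, C6 sp2, C7 sp2, C8 sp, C9 sp

C1 is sp3: 4 σ bonds, 4 electron-density regions.
C2 — 4 σ bonds. Steric number 4, so sp3.
C3 carries 4 σ bonds, giving a steric number of 4, so it is sp3.
C4: 4 σ bonds; 4 regions of electron density → sp3.
C5: 4 σ bonds — 4 electron domains, sp3.
C6 is sp2: 3 σ bonds, plus one π bond, 3 electron-density regions.
C7 has 3 σ bonds, plus one π bond: steric number 3 → sp2.
C8 — 2 σ bonds, plus two π bonds. Steric number 2, so sp.
C9: 2 σ bonds, plus two π bonds; 2 regions of electron density → sp.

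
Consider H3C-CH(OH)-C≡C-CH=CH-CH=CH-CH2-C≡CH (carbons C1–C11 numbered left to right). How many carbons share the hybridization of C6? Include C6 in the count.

4

C6 is sp2 (one π bond).
C1: sp3
C2: sp3
C3: sp
C4: sp
C5: sp2 ✓
C6: sp2 ✓
C7: sp2 ✓
C8: sp2 ✓
C9: sp3
C10: sp
C11: sp
4 carbons are sp2.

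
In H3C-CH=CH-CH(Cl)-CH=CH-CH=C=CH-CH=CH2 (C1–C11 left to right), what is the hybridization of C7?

sp^2

C7 (3 σ bonds, plus one π bond) has steric number 3: sp2.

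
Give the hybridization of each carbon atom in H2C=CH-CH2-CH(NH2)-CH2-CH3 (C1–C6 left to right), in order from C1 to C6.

C1 sp2, C2 sp2, C3 sp3, C4 sp3, C5 sp3, C6 sp3

C1 — 3 σ bonds, plus one π bond. Steric number 3, so sp2.
C2 (3 σ bonds, plus one π bond) has steric number 3: sp2.
C3: 4 σ bonds — 4 electron domains, sp3.
C4 is sp3: 4 σ bonds, 4 electron-density regions.
C5 has 4 σ bonds: steric number 4 → sp3.
C6 (4 σ bonds) has steric number 4: sp3.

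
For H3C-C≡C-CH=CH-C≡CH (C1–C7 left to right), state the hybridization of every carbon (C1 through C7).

C1 has 4 σ bonds: steric number 4 → sp3.
C2 carries 2 σ bonds, plus two π bonds, giving a steric number of 2, so it is sp.
C3: 2 σ bonds, plus two π bonds; 2 regions of electron density → sp.
C4 — 3 σ bonds, plus one π bond. Steric number 3, so sp2.
C5 (3 σ bonds, plus one π bond) has steric number 3: sp2.
C6 has 2 σ bonds, plus two π bonds: steric number 2 → sp.
C7 — 2 σ bonds, plus two π bonds. Steric number 2, so sp.

C1 sp3, C2 sp, C3 sp, C4 sp2, C5 sp2, C6 sp, C7 sp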